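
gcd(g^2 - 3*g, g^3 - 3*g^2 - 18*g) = g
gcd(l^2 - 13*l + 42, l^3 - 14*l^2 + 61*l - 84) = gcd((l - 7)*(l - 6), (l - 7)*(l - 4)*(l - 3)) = l - 7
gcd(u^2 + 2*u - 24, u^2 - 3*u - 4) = u - 4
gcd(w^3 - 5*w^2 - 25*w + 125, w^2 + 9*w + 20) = w + 5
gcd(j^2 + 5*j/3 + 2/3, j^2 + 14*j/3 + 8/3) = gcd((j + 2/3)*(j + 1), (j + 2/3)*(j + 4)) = j + 2/3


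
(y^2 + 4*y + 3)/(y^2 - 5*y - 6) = (y + 3)/(y - 6)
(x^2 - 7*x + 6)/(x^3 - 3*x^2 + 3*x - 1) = (x - 6)/(x^2 - 2*x + 1)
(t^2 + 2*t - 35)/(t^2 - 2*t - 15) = (t + 7)/(t + 3)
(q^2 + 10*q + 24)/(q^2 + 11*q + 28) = (q + 6)/(q + 7)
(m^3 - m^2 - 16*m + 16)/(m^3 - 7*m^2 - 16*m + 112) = (m - 1)/(m - 7)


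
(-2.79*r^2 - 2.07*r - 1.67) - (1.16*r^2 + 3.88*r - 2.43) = -3.95*r^2 - 5.95*r + 0.76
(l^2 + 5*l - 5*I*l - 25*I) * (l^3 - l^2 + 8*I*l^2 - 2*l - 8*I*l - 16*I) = l^5 + 4*l^4 + 3*I*l^4 + 33*l^3 + 12*I*l^3 + 150*l^2 - 21*I*l^2 - 280*l - 30*I*l - 400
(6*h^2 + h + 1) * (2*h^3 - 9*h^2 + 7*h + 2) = 12*h^5 - 52*h^4 + 35*h^3 + 10*h^2 + 9*h + 2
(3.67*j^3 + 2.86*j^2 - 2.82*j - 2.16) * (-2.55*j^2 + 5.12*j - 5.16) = -9.3585*j^5 + 11.4974*j^4 + 2.897*j^3 - 23.688*j^2 + 3.492*j + 11.1456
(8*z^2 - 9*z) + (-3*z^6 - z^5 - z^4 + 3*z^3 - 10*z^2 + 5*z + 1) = -3*z^6 - z^5 - z^4 + 3*z^3 - 2*z^2 - 4*z + 1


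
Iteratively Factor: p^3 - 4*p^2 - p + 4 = (p - 4)*(p^2 - 1) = (p - 4)*(p + 1)*(p - 1)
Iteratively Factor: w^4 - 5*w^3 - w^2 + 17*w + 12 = (w + 1)*(w^3 - 6*w^2 + 5*w + 12) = (w + 1)^2*(w^2 - 7*w + 12) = (w - 4)*(w + 1)^2*(w - 3)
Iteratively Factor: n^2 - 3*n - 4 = (n + 1)*(n - 4)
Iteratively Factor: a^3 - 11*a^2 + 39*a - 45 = (a - 5)*(a^2 - 6*a + 9) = (a - 5)*(a - 3)*(a - 3)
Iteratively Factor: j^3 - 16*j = (j)*(j^2 - 16) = j*(j + 4)*(j - 4)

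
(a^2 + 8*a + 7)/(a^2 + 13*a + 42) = (a + 1)/(a + 6)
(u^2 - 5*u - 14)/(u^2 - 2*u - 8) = (u - 7)/(u - 4)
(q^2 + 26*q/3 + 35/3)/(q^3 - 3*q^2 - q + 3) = (q^2 + 26*q/3 + 35/3)/(q^3 - 3*q^2 - q + 3)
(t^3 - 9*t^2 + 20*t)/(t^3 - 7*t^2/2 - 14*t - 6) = 2*t*(-t^2 + 9*t - 20)/(-2*t^3 + 7*t^2 + 28*t + 12)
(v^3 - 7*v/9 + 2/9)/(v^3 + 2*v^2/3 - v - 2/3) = (9*v^2 - 9*v + 2)/(3*(3*v^2 - v - 2))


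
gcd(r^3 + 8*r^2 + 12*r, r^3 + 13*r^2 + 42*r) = r^2 + 6*r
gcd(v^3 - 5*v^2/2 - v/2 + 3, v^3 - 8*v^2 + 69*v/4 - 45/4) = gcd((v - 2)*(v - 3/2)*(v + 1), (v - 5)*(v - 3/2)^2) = v - 3/2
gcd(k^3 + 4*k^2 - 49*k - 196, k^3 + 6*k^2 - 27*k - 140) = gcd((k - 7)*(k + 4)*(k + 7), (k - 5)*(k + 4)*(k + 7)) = k^2 + 11*k + 28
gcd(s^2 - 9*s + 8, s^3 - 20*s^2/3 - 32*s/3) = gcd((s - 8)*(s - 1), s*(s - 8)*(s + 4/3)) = s - 8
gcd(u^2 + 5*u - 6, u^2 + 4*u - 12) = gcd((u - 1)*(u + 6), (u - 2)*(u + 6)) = u + 6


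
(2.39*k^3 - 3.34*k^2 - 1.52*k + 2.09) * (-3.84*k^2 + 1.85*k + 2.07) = -9.1776*k^5 + 17.2471*k^4 + 4.6051*k^3 - 17.7514*k^2 + 0.7201*k + 4.3263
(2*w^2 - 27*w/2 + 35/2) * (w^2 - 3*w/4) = 2*w^4 - 15*w^3 + 221*w^2/8 - 105*w/8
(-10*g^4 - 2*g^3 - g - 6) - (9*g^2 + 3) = -10*g^4 - 2*g^3 - 9*g^2 - g - 9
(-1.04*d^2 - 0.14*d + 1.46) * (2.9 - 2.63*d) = 2.7352*d^3 - 2.6478*d^2 - 4.2458*d + 4.234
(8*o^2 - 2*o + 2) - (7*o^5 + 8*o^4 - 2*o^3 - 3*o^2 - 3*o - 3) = -7*o^5 - 8*o^4 + 2*o^3 + 11*o^2 + o + 5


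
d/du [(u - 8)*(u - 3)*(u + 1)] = 3*u^2 - 20*u + 13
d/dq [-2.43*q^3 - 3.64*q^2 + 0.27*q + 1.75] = -7.29*q^2 - 7.28*q + 0.27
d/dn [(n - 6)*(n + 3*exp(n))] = n + (n - 6)*(3*exp(n) + 1) + 3*exp(n)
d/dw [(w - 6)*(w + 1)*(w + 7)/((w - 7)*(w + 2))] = (w^4 - 10*w^3 - 11*w^2 + 28*w + 364)/(w^4 - 10*w^3 - 3*w^2 + 140*w + 196)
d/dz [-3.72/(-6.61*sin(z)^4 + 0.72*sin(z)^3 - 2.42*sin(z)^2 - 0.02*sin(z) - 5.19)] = (-98.3568*sin(z)^3 + 8.0352*sin(z)^2 - 18.0048*sin(z) - 0.0744)*cos(z)/(6.61*sin(z)^4 - 0.72*sin(z)^3 + 2.42*sin(z)^2 + 0.02*sin(z) + 5.19)^2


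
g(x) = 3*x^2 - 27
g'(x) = 6*x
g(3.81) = 16.55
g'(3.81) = 22.86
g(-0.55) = -26.09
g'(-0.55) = -3.30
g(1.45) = -20.69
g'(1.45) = 8.70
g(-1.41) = -21.04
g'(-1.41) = -8.46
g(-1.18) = -22.82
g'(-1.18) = -7.08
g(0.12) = -26.96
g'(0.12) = 0.72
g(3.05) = 0.91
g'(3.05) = 18.30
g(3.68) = 13.63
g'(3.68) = 22.08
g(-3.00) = 0.00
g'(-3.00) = -18.00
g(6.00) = 81.00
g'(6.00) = 36.00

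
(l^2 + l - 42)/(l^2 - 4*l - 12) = (l + 7)/(l + 2)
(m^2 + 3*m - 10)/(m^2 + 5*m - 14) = (m + 5)/(m + 7)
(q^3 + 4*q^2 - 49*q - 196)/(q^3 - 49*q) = (q + 4)/q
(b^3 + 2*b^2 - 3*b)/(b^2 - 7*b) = (b^2 + 2*b - 3)/(b - 7)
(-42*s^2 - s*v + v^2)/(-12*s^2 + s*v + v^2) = (-42*s^2 - s*v + v^2)/(-12*s^2 + s*v + v^2)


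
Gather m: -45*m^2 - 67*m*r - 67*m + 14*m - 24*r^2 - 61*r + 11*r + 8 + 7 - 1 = -45*m^2 + m*(-67*r - 53) - 24*r^2 - 50*r + 14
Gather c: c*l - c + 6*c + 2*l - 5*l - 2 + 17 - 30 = c*(l + 5) - 3*l - 15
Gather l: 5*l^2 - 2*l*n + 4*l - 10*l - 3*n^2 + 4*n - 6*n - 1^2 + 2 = 5*l^2 + l*(-2*n - 6) - 3*n^2 - 2*n + 1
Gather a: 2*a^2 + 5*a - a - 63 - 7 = 2*a^2 + 4*a - 70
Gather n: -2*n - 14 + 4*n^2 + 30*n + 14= 4*n^2 + 28*n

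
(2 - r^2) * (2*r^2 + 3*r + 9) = -2*r^4 - 3*r^3 - 5*r^2 + 6*r + 18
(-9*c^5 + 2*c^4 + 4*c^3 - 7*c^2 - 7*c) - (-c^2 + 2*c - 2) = -9*c^5 + 2*c^4 + 4*c^3 - 6*c^2 - 9*c + 2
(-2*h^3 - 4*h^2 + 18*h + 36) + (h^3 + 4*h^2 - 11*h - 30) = -h^3 + 7*h + 6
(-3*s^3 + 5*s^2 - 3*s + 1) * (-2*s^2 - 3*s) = 6*s^5 - s^4 - 9*s^3 + 7*s^2 - 3*s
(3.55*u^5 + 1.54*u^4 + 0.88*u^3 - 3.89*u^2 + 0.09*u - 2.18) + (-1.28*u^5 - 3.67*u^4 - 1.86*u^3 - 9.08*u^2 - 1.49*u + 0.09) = 2.27*u^5 - 2.13*u^4 - 0.98*u^3 - 12.97*u^2 - 1.4*u - 2.09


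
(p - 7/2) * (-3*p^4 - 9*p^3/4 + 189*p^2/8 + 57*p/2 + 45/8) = -3*p^5 + 33*p^4/4 + 63*p^3/2 - 867*p^2/16 - 753*p/8 - 315/16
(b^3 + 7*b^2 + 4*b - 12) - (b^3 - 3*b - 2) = 7*b^2 + 7*b - 10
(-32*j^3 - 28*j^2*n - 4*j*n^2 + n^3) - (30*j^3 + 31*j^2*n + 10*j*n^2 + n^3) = -62*j^3 - 59*j^2*n - 14*j*n^2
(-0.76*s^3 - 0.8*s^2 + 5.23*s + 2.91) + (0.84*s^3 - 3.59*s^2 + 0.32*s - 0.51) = 0.08*s^3 - 4.39*s^2 + 5.55*s + 2.4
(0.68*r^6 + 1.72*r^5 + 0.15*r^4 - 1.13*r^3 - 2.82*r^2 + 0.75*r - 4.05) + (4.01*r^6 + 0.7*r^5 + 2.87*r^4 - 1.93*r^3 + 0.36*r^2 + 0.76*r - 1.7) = 4.69*r^6 + 2.42*r^5 + 3.02*r^4 - 3.06*r^3 - 2.46*r^2 + 1.51*r - 5.75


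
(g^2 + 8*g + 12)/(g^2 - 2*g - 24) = (g^2 + 8*g + 12)/(g^2 - 2*g - 24)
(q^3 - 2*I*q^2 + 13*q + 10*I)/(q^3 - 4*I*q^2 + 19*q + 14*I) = (q - 5*I)/(q - 7*I)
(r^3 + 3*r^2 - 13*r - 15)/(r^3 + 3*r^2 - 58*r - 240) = (r^2 - 2*r - 3)/(r^2 - 2*r - 48)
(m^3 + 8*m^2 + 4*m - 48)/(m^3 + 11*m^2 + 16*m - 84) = (m + 4)/(m + 7)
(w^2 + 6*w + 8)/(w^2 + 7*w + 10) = (w + 4)/(w + 5)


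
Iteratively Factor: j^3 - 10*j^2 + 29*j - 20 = (j - 4)*(j^2 - 6*j + 5) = (j - 5)*(j - 4)*(j - 1)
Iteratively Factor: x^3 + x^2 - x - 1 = (x + 1)*(x^2 - 1) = (x + 1)^2*(x - 1)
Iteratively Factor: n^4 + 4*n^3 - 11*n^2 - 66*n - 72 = (n + 2)*(n^3 + 2*n^2 - 15*n - 36) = (n + 2)*(n + 3)*(n^2 - n - 12) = (n - 4)*(n + 2)*(n + 3)*(n + 3)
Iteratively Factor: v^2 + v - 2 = (v - 1)*(v + 2)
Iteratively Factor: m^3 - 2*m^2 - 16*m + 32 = (m - 4)*(m^2 + 2*m - 8) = (m - 4)*(m - 2)*(m + 4)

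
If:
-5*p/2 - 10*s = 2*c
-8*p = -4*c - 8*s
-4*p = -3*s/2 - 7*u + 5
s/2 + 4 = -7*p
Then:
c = -80/31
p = -96/155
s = 104/155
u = 47/217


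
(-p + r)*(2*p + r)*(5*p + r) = -10*p^3 + 3*p^2*r + 6*p*r^2 + r^3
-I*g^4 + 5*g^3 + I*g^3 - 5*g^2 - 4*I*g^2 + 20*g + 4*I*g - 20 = (g - 2*I)*(g + 2*I)*(g + 5*I)*(-I*g + I)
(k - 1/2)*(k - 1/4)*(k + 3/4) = k^3 - 7*k/16 + 3/32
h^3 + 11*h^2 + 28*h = h*(h + 4)*(h + 7)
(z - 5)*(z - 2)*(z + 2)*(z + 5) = z^4 - 29*z^2 + 100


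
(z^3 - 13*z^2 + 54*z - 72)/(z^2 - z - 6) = (z^2 - 10*z + 24)/(z + 2)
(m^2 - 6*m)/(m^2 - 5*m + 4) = m*(m - 6)/(m^2 - 5*m + 4)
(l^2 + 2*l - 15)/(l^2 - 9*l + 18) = (l + 5)/(l - 6)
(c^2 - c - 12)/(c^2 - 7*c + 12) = (c + 3)/(c - 3)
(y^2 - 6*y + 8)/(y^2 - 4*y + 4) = (y - 4)/(y - 2)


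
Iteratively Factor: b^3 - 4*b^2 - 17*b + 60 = (b - 3)*(b^2 - b - 20) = (b - 3)*(b + 4)*(b - 5)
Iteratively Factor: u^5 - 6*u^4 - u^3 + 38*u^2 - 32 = (u - 4)*(u^4 - 2*u^3 - 9*u^2 + 2*u + 8) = (u - 4)*(u + 1)*(u^3 - 3*u^2 - 6*u + 8) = (u - 4)*(u + 1)*(u + 2)*(u^2 - 5*u + 4) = (u - 4)*(u - 1)*(u + 1)*(u + 2)*(u - 4)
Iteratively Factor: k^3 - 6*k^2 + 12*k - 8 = (k - 2)*(k^2 - 4*k + 4) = (k - 2)^2*(k - 2)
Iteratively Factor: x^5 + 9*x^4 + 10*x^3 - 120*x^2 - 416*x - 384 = (x + 4)*(x^4 + 5*x^3 - 10*x^2 - 80*x - 96) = (x + 2)*(x + 4)*(x^3 + 3*x^2 - 16*x - 48) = (x + 2)*(x + 4)^2*(x^2 - x - 12) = (x + 2)*(x + 3)*(x + 4)^2*(x - 4)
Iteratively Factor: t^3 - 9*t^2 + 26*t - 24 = (t - 2)*(t^2 - 7*t + 12) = (t - 4)*(t - 2)*(t - 3)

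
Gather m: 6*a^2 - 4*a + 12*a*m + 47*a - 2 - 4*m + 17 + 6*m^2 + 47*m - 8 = 6*a^2 + 43*a + 6*m^2 + m*(12*a + 43) + 7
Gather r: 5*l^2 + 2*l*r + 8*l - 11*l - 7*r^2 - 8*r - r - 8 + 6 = 5*l^2 - 3*l - 7*r^2 + r*(2*l - 9) - 2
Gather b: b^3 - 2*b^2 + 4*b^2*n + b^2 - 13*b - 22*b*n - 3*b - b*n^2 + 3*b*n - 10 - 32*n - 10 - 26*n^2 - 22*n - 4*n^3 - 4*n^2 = b^3 + b^2*(4*n - 1) + b*(-n^2 - 19*n - 16) - 4*n^3 - 30*n^2 - 54*n - 20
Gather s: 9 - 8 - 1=0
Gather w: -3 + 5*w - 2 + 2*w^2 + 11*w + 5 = 2*w^2 + 16*w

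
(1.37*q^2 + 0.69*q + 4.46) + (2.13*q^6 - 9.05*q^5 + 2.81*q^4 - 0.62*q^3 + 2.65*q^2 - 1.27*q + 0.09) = 2.13*q^6 - 9.05*q^5 + 2.81*q^4 - 0.62*q^3 + 4.02*q^2 - 0.58*q + 4.55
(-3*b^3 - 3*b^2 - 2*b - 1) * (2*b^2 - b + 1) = -6*b^5 - 3*b^4 - 4*b^3 - 3*b^2 - b - 1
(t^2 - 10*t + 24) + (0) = t^2 - 10*t + 24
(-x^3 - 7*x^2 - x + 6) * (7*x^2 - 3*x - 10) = -7*x^5 - 46*x^4 + 24*x^3 + 115*x^2 - 8*x - 60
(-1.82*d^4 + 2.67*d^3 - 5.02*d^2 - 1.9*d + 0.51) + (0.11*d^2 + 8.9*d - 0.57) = -1.82*d^4 + 2.67*d^3 - 4.91*d^2 + 7.0*d - 0.0599999999999999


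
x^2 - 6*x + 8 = (x - 4)*(x - 2)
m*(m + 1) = m^2 + m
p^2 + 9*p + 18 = (p + 3)*(p + 6)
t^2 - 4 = (t - 2)*(t + 2)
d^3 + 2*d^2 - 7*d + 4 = (d - 1)^2*(d + 4)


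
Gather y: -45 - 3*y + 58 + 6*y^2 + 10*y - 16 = 6*y^2 + 7*y - 3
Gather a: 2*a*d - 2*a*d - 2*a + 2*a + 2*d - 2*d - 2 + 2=0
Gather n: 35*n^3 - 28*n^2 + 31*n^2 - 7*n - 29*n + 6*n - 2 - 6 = 35*n^3 + 3*n^2 - 30*n - 8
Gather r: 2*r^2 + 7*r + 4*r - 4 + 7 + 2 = 2*r^2 + 11*r + 5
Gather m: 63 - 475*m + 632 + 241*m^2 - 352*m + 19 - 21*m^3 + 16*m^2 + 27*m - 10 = -21*m^3 + 257*m^2 - 800*m + 704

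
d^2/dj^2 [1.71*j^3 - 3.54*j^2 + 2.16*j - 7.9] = 10.26*j - 7.08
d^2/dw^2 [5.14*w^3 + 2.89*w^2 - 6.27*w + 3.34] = 30.84*w + 5.78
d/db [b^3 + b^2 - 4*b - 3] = 3*b^2 + 2*b - 4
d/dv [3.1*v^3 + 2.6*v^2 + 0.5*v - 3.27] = 9.3*v^2 + 5.2*v + 0.5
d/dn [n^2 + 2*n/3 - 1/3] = 2*n + 2/3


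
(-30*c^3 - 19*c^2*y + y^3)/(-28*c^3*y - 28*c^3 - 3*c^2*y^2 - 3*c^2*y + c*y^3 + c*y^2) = (30*c^3 + 19*c^2*y - y^3)/(c*(28*c^2*y + 28*c^2 + 3*c*y^2 + 3*c*y - y^3 - y^2))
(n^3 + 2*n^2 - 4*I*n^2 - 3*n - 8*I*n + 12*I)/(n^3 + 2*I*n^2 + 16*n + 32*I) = (n^2 + 2*n - 3)/(n^2 + 6*I*n - 8)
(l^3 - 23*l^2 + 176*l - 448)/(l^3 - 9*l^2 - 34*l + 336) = (l - 8)/(l + 6)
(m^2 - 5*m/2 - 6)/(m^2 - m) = (m^2 - 5*m/2 - 6)/(m*(m - 1))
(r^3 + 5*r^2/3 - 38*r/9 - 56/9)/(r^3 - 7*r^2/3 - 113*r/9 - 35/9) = (3*r^2 - 2*r - 8)/(3*r^2 - 14*r - 5)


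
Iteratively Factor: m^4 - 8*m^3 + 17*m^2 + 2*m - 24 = (m - 2)*(m^3 - 6*m^2 + 5*m + 12) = (m - 2)*(m + 1)*(m^2 - 7*m + 12) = (m - 4)*(m - 2)*(m + 1)*(m - 3)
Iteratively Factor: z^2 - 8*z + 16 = (z - 4)*(z - 4)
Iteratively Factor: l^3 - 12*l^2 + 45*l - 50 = (l - 5)*(l^2 - 7*l + 10) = (l - 5)*(l - 2)*(l - 5)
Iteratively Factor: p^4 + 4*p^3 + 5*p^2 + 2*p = (p + 1)*(p^3 + 3*p^2 + 2*p) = p*(p + 1)*(p^2 + 3*p + 2) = p*(p + 1)*(p + 2)*(p + 1)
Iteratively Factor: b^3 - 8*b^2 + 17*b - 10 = (b - 1)*(b^2 - 7*b + 10) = (b - 5)*(b - 1)*(b - 2)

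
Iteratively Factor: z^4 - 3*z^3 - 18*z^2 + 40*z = (z)*(z^3 - 3*z^2 - 18*z + 40) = z*(z - 2)*(z^2 - z - 20) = z*(z - 2)*(z + 4)*(z - 5)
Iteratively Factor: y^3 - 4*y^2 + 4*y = (y - 2)*(y^2 - 2*y) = (y - 2)^2*(y)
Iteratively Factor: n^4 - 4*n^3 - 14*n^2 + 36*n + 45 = (n + 3)*(n^3 - 7*n^2 + 7*n + 15) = (n - 5)*(n + 3)*(n^2 - 2*n - 3) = (n - 5)*(n + 1)*(n + 3)*(n - 3)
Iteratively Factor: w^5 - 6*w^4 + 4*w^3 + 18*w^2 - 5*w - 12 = (w + 1)*(w^4 - 7*w^3 + 11*w^2 + 7*w - 12) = (w + 1)^2*(w^3 - 8*w^2 + 19*w - 12) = (w - 3)*(w + 1)^2*(w^2 - 5*w + 4) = (w - 3)*(w - 1)*(w + 1)^2*(w - 4)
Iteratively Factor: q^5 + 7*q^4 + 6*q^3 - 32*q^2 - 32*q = (q - 2)*(q^4 + 9*q^3 + 24*q^2 + 16*q) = q*(q - 2)*(q^3 + 9*q^2 + 24*q + 16) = q*(q - 2)*(q + 4)*(q^2 + 5*q + 4) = q*(q - 2)*(q + 1)*(q + 4)*(q + 4)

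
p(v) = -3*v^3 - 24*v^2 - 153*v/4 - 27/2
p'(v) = -9*v^2 - 48*v - 153/4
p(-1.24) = 2.75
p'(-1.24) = 7.43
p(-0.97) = 3.76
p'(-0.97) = -0.16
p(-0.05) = -11.65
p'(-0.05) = -35.87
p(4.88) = -1120.35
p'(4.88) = -486.82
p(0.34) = -29.40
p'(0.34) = -55.61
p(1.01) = -79.71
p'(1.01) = -95.91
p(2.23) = -251.42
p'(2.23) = -190.05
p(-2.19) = -13.33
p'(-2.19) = 23.71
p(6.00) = -1755.00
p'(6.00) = -650.25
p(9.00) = -4488.75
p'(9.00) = -1199.25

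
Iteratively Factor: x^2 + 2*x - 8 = (x + 4)*(x - 2)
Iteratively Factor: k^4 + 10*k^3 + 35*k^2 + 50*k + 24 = (k + 1)*(k^3 + 9*k^2 + 26*k + 24) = (k + 1)*(k + 4)*(k^2 + 5*k + 6) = (k + 1)*(k + 3)*(k + 4)*(k + 2)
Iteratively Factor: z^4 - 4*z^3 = (z)*(z^3 - 4*z^2) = z*(z - 4)*(z^2) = z^2*(z - 4)*(z)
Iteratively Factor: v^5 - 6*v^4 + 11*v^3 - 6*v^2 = (v - 3)*(v^4 - 3*v^3 + 2*v^2) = (v - 3)*(v - 2)*(v^3 - v^2) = v*(v - 3)*(v - 2)*(v^2 - v) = v*(v - 3)*(v - 2)*(v - 1)*(v)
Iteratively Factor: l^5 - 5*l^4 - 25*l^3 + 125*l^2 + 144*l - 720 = (l + 4)*(l^4 - 9*l^3 + 11*l^2 + 81*l - 180) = (l + 3)*(l + 4)*(l^3 - 12*l^2 + 47*l - 60) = (l - 5)*(l + 3)*(l + 4)*(l^2 - 7*l + 12) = (l - 5)*(l - 3)*(l + 3)*(l + 4)*(l - 4)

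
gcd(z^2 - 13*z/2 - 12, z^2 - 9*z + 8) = z - 8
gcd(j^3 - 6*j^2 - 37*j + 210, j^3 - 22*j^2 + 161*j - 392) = j - 7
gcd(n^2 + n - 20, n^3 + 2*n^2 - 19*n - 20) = n^2 + n - 20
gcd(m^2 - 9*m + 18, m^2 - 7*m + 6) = m - 6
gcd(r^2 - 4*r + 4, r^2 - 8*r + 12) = r - 2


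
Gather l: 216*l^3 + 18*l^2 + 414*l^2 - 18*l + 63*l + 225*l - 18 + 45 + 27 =216*l^3 + 432*l^2 + 270*l + 54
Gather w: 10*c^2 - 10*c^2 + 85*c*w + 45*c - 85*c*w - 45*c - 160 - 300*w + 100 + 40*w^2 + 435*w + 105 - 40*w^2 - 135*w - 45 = 0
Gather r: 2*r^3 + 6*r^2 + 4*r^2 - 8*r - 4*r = 2*r^3 + 10*r^2 - 12*r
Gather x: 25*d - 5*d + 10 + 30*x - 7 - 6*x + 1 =20*d + 24*x + 4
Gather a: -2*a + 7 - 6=1 - 2*a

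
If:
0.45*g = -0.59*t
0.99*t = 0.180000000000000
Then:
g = -0.24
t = 0.18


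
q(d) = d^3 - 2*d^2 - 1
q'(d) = 3*d^2 - 4*d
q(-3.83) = -86.52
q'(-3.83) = 59.33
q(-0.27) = -1.17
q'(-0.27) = 1.30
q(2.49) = 2.04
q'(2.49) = 8.64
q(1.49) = -2.13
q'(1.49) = 0.70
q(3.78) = 24.43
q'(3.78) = 27.75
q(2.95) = 7.27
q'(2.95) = 14.31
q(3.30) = 13.16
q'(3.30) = 19.47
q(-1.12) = -4.91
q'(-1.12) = 8.24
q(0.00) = -1.00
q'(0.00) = 0.00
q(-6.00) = -289.00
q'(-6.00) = 132.00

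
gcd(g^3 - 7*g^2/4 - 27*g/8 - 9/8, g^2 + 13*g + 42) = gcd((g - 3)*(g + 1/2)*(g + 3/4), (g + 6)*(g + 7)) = 1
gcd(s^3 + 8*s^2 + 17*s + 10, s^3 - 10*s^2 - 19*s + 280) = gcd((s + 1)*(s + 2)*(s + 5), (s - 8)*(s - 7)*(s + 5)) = s + 5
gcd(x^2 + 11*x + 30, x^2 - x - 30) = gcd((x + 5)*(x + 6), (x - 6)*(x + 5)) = x + 5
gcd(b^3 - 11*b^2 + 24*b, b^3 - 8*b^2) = b^2 - 8*b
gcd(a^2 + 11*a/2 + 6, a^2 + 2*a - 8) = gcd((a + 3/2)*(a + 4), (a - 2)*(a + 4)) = a + 4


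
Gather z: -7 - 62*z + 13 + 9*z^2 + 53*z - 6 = 9*z^2 - 9*z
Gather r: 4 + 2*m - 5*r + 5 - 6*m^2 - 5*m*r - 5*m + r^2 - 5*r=-6*m^2 - 3*m + r^2 + r*(-5*m - 10) + 9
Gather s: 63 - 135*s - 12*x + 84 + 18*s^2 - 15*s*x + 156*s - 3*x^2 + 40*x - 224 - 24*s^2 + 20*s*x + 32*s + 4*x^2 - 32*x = -6*s^2 + s*(5*x + 53) + x^2 - 4*x - 77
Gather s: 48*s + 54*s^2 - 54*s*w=54*s^2 + s*(48 - 54*w)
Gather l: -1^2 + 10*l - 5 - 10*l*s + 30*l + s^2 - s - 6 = l*(40 - 10*s) + s^2 - s - 12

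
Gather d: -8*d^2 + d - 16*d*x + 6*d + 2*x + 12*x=-8*d^2 + d*(7 - 16*x) + 14*x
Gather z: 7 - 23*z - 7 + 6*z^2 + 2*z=6*z^2 - 21*z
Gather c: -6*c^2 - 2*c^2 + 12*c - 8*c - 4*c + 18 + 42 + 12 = 72 - 8*c^2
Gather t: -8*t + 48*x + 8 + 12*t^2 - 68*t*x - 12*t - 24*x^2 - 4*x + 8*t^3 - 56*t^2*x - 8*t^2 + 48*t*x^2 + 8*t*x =8*t^3 + t^2*(4 - 56*x) + t*(48*x^2 - 60*x - 20) - 24*x^2 + 44*x + 8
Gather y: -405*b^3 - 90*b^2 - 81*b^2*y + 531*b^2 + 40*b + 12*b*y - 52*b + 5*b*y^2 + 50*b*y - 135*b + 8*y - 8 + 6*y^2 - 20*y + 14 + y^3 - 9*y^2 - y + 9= -405*b^3 + 441*b^2 - 147*b + y^3 + y^2*(5*b - 3) + y*(-81*b^2 + 62*b - 13) + 15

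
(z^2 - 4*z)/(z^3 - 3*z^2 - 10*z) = (4 - z)/(-z^2 + 3*z + 10)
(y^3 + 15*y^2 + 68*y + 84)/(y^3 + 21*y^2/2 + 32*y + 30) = 2*(y + 7)/(2*y + 5)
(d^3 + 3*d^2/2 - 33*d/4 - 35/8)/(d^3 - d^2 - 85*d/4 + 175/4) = (4*d^2 + 16*d + 7)/(2*(2*d^2 + 3*d - 35))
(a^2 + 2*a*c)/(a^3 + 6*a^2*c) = (a + 2*c)/(a*(a + 6*c))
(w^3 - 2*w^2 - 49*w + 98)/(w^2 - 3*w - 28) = (w^2 + 5*w - 14)/(w + 4)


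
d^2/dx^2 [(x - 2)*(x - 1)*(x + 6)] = 6*x + 6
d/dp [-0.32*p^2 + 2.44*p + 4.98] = 2.44 - 0.64*p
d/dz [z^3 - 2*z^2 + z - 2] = 3*z^2 - 4*z + 1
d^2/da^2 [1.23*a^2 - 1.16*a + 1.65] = 2.46000000000000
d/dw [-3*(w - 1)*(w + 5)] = -6*w - 12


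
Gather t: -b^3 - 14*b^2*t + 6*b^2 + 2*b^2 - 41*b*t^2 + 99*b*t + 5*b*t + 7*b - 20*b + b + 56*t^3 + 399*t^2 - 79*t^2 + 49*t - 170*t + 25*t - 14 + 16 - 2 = -b^3 + 8*b^2 - 12*b + 56*t^3 + t^2*(320 - 41*b) + t*(-14*b^2 + 104*b - 96)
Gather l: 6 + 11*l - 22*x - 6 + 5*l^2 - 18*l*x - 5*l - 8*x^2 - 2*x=5*l^2 + l*(6 - 18*x) - 8*x^2 - 24*x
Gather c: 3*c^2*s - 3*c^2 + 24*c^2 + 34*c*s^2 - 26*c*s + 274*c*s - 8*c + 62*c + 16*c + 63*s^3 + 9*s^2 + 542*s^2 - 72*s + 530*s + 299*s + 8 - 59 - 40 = c^2*(3*s + 21) + c*(34*s^2 + 248*s + 70) + 63*s^3 + 551*s^2 + 757*s - 91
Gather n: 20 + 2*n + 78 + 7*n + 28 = 9*n + 126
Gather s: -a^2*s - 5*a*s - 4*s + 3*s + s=s*(-a^2 - 5*a)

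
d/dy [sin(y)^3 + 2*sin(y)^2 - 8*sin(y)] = (3*sin(y)^2 + 4*sin(y) - 8)*cos(y)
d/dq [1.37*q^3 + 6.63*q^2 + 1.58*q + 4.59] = 4.11*q^2 + 13.26*q + 1.58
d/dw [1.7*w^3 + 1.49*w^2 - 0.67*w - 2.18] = 5.1*w^2 + 2.98*w - 0.67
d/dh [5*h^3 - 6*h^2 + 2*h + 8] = 15*h^2 - 12*h + 2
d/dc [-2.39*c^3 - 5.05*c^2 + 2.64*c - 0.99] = -7.17*c^2 - 10.1*c + 2.64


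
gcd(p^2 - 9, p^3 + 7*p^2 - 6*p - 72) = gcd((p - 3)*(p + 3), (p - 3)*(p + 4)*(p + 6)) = p - 3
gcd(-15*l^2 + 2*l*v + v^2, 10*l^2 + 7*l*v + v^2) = 5*l + v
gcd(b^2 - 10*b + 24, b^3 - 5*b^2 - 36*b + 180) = b - 6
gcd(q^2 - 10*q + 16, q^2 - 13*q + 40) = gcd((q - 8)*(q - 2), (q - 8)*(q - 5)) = q - 8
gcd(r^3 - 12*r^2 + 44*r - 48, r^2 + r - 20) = r - 4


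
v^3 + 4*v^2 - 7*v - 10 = (v - 2)*(v + 1)*(v + 5)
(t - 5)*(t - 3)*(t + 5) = t^3 - 3*t^2 - 25*t + 75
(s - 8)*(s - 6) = s^2 - 14*s + 48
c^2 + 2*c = c*(c + 2)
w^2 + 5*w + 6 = (w + 2)*(w + 3)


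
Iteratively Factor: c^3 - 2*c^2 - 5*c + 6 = (c - 3)*(c^2 + c - 2) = (c - 3)*(c + 2)*(c - 1)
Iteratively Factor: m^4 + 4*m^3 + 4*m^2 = (m + 2)*(m^3 + 2*m^2) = m*(m + 2)*(m^2 + 2*m) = m^2*(m + 2)*(m + 2)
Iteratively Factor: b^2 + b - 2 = (b - 1)*(b + 2)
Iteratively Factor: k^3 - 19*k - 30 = (k - 5)*(k^2 + 5*k + 6) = (k - 5)*(k + 3)*(k + 2)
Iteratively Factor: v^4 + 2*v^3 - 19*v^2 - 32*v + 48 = (v + 3)*(v^3 - v^2 - 16*v + 16) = (v - 1)*(v + 3)*(v^2 - 16) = (v - 4)*(v - 1)*(v + 3)*(v + 4)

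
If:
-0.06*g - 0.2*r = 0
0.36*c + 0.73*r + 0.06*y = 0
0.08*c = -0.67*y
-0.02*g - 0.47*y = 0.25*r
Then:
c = 0.00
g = 0.00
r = 0.00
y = 0.00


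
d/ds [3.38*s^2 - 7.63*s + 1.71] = 6.76*s - 7.63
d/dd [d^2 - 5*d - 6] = 2*d - 5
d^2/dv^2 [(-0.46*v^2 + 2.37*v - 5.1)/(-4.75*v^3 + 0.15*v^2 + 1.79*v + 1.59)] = (20.7575*v^6 - 320.83875*v^5 + 1414.42365*v^4 - 50.15742*v^3 - 474.93936*v^2 + 242.71407*v + 46.065486)/(107.171875*v^9 - 10.153125*v^8 - 120.84*v^7 - 99.97425*v^6 + 52.33485*v^5 + 79.56468*v^4 + 27.728596*v^3 - 16.421202*v^2 - 13.575897*v - 4.019679)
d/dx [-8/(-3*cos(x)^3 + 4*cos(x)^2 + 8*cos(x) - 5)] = 8*(9*cos(x)^2 - 8*cos(x) - 8)*sin(x)/(3*cos(x)^3 - 4*cos(x)^2 - 8*cos(x) + 5)^2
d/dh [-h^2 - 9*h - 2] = -2*h - 9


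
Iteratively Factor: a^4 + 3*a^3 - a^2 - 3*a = (a + 1)*(a^3 + 2*a^2 - 3*a) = (a + 1)*(a + 3)*(a^2 - a) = (a - 1)*(a + 1)*(a + 3)*(a)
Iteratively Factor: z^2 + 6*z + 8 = (z + 2)*(z + 4)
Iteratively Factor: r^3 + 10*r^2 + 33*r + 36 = (r + 4)*(r^2 + 6*r + 9) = (r + 3)*(r + 4)*(r + 3)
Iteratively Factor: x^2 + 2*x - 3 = (x + 3)*(x - 1)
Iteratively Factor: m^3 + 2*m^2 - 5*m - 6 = (m + 3)*(m^2 - m - 2) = (m - 2)*(m + 3)*(m + 1)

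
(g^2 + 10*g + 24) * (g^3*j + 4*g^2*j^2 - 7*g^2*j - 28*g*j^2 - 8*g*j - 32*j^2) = g^5*j + 4*g^4*j^2 + 3*g^4*j + 12*g^3*j^2 - 54*g^3*j - 216*g^2*j^2 - 248*g^2*j - 992*g*j^2 - 192*g*j - 768*j^2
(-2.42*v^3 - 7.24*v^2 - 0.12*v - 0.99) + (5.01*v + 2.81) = -2.42*v^3 - 7.24*v^2 + 4.89*v + 1.82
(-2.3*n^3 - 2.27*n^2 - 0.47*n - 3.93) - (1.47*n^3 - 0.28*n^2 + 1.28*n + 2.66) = -3.77*n^3 - 1.99*n^2 - 1.75*n - 6.59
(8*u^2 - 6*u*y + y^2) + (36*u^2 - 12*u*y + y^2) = 44*u^2 - 18*u*y + 2*y^2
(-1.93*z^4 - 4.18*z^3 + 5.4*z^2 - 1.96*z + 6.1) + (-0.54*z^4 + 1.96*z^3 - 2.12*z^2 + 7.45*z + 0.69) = -2.47*z^4 - 2.22*z^3 + 3.28*z^2 + 5.49*z + 6.79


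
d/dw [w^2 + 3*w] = 2*w + 3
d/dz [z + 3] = 1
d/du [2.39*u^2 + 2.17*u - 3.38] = 4.78*u + 2.17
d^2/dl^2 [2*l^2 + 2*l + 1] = 4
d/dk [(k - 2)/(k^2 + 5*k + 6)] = (k^2 + 5*k - (k - 2)*(2*k + 5) + 6)/(k^2 + 5*k + 6)^2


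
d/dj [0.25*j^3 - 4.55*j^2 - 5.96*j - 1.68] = 0.75*j^2 - 9.1*j - 5.96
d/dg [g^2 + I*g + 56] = 2*g + I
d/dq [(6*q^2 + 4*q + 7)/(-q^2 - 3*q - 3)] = (-14*q^2 - 22*q + 9)/(q^4 + 6*q^3 + 15*q^2 + 18*q + 9)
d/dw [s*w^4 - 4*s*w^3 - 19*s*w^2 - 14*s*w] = 2*s*(2*w^3 - 6*w^2 - 19*w - 7)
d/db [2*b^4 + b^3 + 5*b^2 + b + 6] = 8*b^3 + 3*b^2 + 10*b + 1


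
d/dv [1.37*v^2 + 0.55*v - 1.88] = 2.74*v + 0.55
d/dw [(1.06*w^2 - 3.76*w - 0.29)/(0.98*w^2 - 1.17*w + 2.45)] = (2.4446*w^2 + 5.7624*w - 9.5513)/(0.9604*w^4 - 2.2932*w^3 + 6.1709*w^2 - 5.733*w + 6.0025)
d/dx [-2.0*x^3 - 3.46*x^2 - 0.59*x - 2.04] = -6.0*x^2 - 6.92*x - 0.59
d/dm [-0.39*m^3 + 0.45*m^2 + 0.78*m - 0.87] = -1.17*m^2 + 0.9*m + 0.78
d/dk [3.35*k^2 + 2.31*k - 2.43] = 6.7*k + 2.31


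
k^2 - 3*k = k*(k - 3)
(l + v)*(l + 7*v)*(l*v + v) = l^3*v + 8*l^2*v^2 + l^2*v + 7*l*v^3 + 8*l*v^2 + 7*v^3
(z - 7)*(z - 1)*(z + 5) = z^3 - 3*z^2 - 33*z + 35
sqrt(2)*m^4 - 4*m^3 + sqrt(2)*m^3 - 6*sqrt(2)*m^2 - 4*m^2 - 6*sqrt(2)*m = m*(m - 3*sqrt(2))*(m + sqrt(2))*(sqrt(2)*m + sqrt(2))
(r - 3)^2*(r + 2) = r^3 - 4*r^2 - 3*r + 18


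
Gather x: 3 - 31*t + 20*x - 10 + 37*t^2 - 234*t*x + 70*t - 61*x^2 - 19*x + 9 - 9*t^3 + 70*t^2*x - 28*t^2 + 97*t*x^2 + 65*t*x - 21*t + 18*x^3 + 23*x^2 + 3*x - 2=-9*t^3 + 9*t^2 + 18*t + 18*x^3 + x^2*(97*t - 38) + x*(70*t^2 - 169*t + 4)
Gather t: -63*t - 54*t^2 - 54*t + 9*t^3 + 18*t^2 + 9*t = 9*t^3 - 36*t^2 - 108*t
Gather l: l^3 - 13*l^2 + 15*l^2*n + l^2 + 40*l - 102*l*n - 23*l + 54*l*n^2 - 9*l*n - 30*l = l^3 + l^2*(15*n - 12) + l*(54*n^2 - 111*n - 13)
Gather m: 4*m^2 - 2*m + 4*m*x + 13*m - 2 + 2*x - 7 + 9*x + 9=4*m^2 + m*(4*x + 11) + 11*x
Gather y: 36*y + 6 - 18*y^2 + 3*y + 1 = -18*y^2 + 39*y + 7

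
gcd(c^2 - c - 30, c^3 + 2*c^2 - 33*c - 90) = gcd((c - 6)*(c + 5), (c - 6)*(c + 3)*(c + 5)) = c^2 - c - 30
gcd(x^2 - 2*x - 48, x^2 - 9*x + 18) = 1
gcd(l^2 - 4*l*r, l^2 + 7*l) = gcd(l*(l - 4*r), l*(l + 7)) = l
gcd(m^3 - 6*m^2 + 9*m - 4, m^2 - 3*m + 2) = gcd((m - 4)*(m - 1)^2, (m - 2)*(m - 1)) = m - 1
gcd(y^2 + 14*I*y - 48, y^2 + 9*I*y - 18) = y + 6*I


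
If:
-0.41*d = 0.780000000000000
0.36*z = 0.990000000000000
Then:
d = -1.90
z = 2.75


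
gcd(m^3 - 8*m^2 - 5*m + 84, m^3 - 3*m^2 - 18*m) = m + 3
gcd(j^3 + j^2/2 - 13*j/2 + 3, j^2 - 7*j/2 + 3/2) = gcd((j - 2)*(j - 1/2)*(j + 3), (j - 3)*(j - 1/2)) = j - 1/2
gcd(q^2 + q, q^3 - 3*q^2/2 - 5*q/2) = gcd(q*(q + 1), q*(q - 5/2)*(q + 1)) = q^2 + q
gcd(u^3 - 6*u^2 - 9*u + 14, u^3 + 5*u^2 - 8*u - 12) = 1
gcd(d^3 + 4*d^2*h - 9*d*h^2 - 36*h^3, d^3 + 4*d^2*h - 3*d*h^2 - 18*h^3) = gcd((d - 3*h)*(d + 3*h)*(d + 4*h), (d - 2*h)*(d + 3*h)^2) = d + 3*h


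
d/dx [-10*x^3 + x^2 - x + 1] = -30*x^2 + 2*x - 1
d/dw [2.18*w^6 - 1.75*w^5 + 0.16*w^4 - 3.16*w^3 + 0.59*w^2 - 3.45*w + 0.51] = 13.08*w^5 - 8.75*w^4 + 0.64*w^3 - 9.48*w^2 + 1.18*w - 3.45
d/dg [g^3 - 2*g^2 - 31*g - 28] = 3*g^2 - 4*g - 31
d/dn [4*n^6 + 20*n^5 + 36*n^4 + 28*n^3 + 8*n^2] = 4*n*(6*n^4 + 25*n^3 + 36*n^2 + 21*n + 4)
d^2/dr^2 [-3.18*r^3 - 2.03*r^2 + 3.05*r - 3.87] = -19.08*r - 4.06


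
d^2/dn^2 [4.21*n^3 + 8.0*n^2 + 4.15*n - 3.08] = 25.26*n + 16.0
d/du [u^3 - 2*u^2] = u*(3*u - 4)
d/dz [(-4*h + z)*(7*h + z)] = 3*h + 2*z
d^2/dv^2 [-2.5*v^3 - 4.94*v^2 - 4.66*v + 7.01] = -15.0*v - 9.88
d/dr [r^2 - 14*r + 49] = 2*r - 14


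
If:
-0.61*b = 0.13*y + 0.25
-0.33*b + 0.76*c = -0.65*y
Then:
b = -0.213114754098361*y - 0.409836065573771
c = -0.947799827437446*y - 0.177955133735979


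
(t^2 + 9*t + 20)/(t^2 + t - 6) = (t^2 + 9*t + 20)/(t^2 + t - 6)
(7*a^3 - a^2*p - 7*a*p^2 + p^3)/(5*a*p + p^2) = (7*a^3 - a^2*p - 7*a*p^2 + p^3)/(p*(5*a + p))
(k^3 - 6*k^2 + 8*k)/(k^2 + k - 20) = k*(k - 2)/(k + 5)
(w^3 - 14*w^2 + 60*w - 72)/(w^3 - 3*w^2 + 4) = (w^2 - 12*w + 36)/(w^2 - w - 2)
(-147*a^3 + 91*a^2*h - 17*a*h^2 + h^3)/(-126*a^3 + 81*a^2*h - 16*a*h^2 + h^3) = (7*a - h)/(6*a - h)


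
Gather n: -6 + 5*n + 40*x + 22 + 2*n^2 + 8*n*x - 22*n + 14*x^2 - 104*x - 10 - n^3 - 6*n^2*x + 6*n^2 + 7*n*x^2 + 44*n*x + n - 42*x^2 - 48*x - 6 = -n^3 + n^2*(8 - 6*x) + n*(7*x^2 + 52*x - 16) - 28*x^2 - 112*x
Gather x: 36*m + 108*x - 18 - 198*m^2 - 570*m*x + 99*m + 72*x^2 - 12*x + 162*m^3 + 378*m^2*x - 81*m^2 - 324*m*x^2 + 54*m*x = 162*m^3 - 279*m^2 + 135*m + x^2*(72 - 324*m) + x*(378*m^2 - 516*m + 96) - 18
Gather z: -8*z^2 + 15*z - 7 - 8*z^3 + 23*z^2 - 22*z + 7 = -8*z^3 + 15*z^2 - 7*z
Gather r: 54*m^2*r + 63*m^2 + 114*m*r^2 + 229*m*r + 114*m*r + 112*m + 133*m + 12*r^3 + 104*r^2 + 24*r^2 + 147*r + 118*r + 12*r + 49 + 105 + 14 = 63*m^2 + 245*m + 12*r^3 + r^2*(114*m + 128) + r*(54*m^2 + 343*m + 277) + 168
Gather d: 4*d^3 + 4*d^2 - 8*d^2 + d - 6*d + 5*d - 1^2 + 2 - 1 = 4*d^3 - 4*d^2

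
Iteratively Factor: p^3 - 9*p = (p - 3)*(p^2 + 3*p) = (p - 3)*(p + 3)*(p)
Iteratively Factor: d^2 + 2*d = (d)*(d + 2)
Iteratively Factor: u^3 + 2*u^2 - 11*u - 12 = (u - 3)*(u^2 + 5*u + 4) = (u - 3)*(u + 1)*(u + 4)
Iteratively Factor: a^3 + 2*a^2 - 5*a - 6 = (a - 2)*(a^2 + 4*a + 3) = (a - 2)*(a + 1)*(a + 3)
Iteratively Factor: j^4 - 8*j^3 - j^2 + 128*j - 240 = (j - 3)*(j^3 - 5*j^2 - 16*j + 80) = (j - 3)*(j + 4)*(j^2 - 9*j + 20) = (j - 5)*(j - 3)*(j + 4)*(j - 4)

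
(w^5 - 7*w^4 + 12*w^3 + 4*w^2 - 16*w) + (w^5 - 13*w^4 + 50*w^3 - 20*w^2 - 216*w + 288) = 2*w^5 - 20*w^4 + 62*w^3 - 16*w^2 - 232*w + 288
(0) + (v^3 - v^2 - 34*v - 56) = v^3 - v^2 - 34*v - 56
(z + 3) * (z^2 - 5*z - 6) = z^3 - 2*z^2 - 21*z - 18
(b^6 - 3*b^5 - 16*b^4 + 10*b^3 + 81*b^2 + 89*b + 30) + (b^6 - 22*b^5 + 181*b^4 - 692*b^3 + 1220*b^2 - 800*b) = 2*b^6 - 25*b^5 + 165*b^4 - 682*b^3 + 1301*b^2 - 711*b + 30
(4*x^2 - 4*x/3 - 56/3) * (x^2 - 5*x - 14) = 4*x^4 - 64*x^3/3 - 68*x^2 + 112*x + 784/3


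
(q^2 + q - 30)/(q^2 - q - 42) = (q - 5)/(q - 7)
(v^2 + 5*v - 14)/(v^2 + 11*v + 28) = (v - 2)/(v + 4)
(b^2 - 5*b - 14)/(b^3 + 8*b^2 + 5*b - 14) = (b - 7)/(b^2 + 6*b - 7)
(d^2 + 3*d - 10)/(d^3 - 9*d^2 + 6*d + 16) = (d + 5)/(d^2 - 7*d - 8)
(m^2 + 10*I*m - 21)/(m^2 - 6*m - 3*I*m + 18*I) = (m^2 + 10*I*m - 21)/(m^2 - 6*m - 3*I*m + 18*I)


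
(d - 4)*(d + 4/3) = d^2 - 8*d/3 - 16/3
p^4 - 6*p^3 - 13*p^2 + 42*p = p*(p - 7)*(p - 2)*(p + 3)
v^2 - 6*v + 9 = (v - 3)^2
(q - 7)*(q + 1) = q^2 - 6*q - 7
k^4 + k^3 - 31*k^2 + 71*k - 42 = (k - 3)*(k - 2)*(k - 1)*(k + 7)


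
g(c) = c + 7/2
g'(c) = 1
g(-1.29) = 2.21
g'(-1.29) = 1.00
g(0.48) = 3.98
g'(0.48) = 1.00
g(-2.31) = 1.19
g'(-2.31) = 1.00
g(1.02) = 4.52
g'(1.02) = 1.00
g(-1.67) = 1.83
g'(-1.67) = 1.00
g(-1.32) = 2.18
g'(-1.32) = 1.00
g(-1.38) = 2.12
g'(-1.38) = 1.00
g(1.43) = 4.93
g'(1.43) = 1.00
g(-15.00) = -11.50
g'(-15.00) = 1.00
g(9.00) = 12.50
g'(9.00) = 1.00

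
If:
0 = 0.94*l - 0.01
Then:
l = 0.01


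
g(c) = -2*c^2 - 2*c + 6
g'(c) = -4*c - 2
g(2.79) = -15.15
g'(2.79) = -13.16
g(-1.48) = 4.58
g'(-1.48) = 3.92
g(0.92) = 2.47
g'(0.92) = -5.68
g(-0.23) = 6.35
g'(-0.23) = -1.08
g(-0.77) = 6.35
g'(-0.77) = 1.08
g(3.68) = -28.44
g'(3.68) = -16.72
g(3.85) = -31.34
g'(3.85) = -17.40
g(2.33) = -9.52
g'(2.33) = -11.32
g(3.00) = -18.00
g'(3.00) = -14.00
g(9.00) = -174.00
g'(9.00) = -38.00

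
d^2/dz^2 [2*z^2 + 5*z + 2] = 4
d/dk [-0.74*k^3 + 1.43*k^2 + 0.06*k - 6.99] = -2.22*k^2 + 2.86*k + 0.06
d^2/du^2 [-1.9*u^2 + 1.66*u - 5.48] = -3.80000000000000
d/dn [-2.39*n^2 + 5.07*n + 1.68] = 5.07 - 4.78*n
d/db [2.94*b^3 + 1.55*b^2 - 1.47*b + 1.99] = 8.82*b^2 + 3.1*b - 1.47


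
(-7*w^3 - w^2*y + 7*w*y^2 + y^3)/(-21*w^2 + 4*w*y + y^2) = (-w^2 + y^2)/(-3*w + y)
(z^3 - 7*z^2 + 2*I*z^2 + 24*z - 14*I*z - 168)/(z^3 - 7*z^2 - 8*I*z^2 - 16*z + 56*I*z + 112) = (z + 6*I)/(z - 4*I)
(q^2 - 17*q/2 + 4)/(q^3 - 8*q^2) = (q - 1/2)/q^2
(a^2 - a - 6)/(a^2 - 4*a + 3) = (a + 2)/(a - 1)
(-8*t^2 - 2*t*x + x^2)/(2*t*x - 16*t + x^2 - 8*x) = (-4*t + x)/(x - 8)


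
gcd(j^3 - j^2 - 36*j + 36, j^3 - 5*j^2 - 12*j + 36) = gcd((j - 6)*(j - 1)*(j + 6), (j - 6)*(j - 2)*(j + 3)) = j - 6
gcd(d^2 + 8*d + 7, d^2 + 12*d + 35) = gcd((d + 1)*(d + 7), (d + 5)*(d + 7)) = d + 7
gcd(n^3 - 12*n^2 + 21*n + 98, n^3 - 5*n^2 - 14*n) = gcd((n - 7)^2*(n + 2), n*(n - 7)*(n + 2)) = n^2 - 5*n - 14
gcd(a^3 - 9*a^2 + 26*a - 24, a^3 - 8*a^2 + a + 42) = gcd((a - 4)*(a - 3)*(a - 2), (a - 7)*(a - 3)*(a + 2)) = a - 3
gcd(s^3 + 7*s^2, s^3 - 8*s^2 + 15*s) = s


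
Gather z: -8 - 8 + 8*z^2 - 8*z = 8*z^2 - 8*z - 16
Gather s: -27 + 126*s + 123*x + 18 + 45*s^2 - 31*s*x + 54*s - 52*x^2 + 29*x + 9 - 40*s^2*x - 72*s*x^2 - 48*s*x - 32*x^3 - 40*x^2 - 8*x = s^2*(45 - 40*x) + s*(-72*x^2 - 79*x + 180) - 32*x^3 - 92*x^2 + 144*x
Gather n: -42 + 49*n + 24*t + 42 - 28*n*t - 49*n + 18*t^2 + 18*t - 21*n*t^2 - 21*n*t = n*(-21*t^2 - 49*t) + 18*t^2 + 42*t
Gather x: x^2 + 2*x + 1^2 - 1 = x^2 + 2*x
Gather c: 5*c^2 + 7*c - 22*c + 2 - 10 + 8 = 5*c^2 - 15*c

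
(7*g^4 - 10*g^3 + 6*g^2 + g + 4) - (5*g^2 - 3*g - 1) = 7*g^4 - 10*g^3 + g^2 + 4*g + 5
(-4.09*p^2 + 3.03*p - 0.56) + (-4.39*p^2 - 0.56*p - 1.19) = -8.48*p^2 + 2.47*p - 1.75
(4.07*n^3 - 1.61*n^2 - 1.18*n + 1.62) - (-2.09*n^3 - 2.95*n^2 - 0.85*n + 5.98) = 6.16*n^3 + 1.34*n^2 - 0.33*n - 4.36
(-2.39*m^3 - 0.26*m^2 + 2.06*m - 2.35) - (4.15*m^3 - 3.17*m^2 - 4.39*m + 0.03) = -6.54*m^3 + 2.91*m^2 + 6.45*m - 2.38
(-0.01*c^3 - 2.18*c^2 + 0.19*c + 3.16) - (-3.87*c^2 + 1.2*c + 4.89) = -0.01*c^3 + 1.69*c^2 - 1.01*c - 1.73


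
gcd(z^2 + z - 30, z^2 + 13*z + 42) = z + 6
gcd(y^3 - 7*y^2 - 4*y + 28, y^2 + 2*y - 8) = y - 2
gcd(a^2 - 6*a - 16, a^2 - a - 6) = a + 2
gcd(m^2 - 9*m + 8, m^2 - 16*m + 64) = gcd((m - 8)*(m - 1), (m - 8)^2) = m - 8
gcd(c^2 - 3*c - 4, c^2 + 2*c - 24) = c - 4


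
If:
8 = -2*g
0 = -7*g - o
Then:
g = -4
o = 28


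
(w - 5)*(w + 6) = w^2 + w - 30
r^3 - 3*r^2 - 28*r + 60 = (r - 6)*(r - 2)*(r + 5)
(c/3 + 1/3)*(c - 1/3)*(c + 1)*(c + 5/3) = c^4/3 + 10*c^3/9 + 28*c^2/27 + 2*c/27 - 5/27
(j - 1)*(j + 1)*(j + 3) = j^3 + 3*j^2 - j - 3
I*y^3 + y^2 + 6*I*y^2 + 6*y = y*(y + 6)*(I*y + 1)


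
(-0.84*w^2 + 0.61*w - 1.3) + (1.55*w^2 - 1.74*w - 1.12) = 0.71*w^2 - 1.13*w - 2.42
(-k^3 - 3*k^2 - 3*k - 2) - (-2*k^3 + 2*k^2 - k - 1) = k^3 - 5*k^2 - 2*k - 1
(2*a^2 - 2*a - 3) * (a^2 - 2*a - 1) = 2*a^4 - 6*a^3 - a^2 + 8*a + 3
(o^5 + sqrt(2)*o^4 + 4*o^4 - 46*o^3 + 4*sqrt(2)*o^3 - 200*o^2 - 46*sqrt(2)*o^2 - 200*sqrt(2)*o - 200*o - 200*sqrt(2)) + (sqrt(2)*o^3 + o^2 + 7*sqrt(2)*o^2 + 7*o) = o^5 + sqrt(2)*o^4 + 4*o^4 - 46*o^3 + 5*sqrt(2)*o^3 - 199*o^2 - 39*sqrt(2)*o^2 - 200*sqrt(2)*o - 193*o - 200*sqrt(2)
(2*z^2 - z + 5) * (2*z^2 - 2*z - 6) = 4*z^4 - 6*z^3 - 4*z - 30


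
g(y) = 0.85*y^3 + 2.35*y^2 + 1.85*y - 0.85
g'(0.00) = 1.85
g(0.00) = -0.85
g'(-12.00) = 312.65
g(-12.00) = -1153.45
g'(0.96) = 8.71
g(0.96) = 3.84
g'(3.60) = 51.82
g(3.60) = 75.92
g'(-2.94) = 10.07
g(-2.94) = -7.58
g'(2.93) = 37.51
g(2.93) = 46.13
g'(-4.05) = 24.64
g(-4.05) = -26.26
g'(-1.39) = 0.24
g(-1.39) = -1.16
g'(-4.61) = 34.38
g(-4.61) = -42.71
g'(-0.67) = -0.15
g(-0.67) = -1.29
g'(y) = 2.55*y^2 + 4.7*y + 1.85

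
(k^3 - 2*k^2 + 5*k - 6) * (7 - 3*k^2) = -3*k^5 + 6*k^4 - 8*k^3 + 4*k^2 + 35*k - 42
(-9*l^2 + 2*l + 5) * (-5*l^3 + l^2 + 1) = 45*l^5 - 19*l^4 - 23*l^3 - 4*l^2 + 2*l + 5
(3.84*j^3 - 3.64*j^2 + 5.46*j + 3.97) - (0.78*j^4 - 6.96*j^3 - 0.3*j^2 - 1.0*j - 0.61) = -0.78*j^4 + 10.8*j^3 - 3.34*j^2 + 6.46*j + 4.58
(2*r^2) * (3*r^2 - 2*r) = 6*r^4 - 4*r^3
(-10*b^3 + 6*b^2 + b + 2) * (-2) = 20*b^3 - 12*b^2 - 2*b - 4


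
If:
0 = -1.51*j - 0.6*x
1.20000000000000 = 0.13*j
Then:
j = 9.23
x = -23.23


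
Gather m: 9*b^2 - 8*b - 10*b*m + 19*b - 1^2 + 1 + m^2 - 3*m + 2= 9*b^2 + 11*b + m^2 + m*(-10*b - 3) + 2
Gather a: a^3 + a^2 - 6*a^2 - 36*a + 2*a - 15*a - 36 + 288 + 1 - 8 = a^3 - 5*a^2 - 49*a + 245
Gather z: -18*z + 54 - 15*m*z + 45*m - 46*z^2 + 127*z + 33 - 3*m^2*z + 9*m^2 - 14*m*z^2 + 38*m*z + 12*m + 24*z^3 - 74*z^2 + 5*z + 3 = 9*m^2 + 57*m + 24*z^3 + z^2*(-14*m - 120) + z*(-3*m^2 + 23*m + 114) + 90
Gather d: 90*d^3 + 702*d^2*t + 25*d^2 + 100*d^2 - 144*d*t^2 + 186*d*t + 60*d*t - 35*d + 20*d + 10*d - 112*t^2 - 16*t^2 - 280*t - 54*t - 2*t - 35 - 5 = 90*d^3 + d^2*(702*t + 125) + d*(-144*t^2 + 246*t - 5) - 128*t^2 - 336*t - 40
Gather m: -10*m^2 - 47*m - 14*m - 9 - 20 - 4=-10*m^2 - 61*m - 33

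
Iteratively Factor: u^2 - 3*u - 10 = (u - 5)*(u + 2)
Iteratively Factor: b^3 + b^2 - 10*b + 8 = (b + 4)*(b^2 - 3*b + 2) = (b - 1)*(b + 4)*(b - 2)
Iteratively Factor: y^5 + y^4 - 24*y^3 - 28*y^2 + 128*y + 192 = (y + 4)*(y^4 - 3*y^3 - 12*y^2 + 20*y + 48) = (y - 3)*(y + 4)*(y^3 - 12*y - 16) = (y - 3)*(y + 2)*(y + 4)*(y^2 - 2*y - 8) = (y - 4)*(y - 3)*(y + 2)*(y + 4)*(y + 2)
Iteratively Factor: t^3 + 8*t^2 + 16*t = (t + 4)*(t^2 + 4*t) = (t + 4)^2*(t)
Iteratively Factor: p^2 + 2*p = (p + 2)*(p)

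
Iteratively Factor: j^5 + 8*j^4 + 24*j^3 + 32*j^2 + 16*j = (j + 2)*(j^4 + 6*j^3 + 12*j^2 + 8*j) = (j + 2)^2*(j^3 + 4*j^2 + 4*j) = (j + 2)^3*(j^2 + 2*j) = (j + 2)^4*(j)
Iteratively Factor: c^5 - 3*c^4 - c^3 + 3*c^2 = (c - 3)*(c^4 - c^2) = (c - 3)*(c + 1)*(c^3 - c^2) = c*(c - 3)*(c + 1)*(c^2 - c) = c^2*(c - 3)*(c + 1)*(c - 1)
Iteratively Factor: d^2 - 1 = (d - 1)*(d + 1)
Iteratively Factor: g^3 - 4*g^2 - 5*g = (g + 1)*(g^2 - 5*g) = (g - 5)*(g + 1)*(g)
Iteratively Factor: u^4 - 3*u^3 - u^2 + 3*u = (u - 3)*(u^3 - u) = u*(u - 3)*(u^2 - 1) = u*(u - 3)*(u - 1)*(u + 1)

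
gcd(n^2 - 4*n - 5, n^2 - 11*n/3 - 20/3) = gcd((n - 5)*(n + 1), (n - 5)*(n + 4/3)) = n - 5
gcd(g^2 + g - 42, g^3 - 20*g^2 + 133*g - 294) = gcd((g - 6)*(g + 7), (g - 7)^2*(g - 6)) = g - 6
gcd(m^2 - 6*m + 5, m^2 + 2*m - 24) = 1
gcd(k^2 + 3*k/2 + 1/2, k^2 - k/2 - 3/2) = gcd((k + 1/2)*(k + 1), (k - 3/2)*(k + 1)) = k + 1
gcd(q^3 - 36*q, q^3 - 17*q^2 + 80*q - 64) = 1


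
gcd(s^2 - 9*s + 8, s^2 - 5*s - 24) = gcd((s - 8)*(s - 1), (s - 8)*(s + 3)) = s - 8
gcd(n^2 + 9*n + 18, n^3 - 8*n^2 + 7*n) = 1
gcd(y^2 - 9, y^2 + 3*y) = y + 3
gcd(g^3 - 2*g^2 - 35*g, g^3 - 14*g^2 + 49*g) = g^2 - 7*g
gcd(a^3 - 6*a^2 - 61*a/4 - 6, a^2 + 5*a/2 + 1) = a + 1/2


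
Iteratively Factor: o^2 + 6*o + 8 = (o + 2)*(o + 4)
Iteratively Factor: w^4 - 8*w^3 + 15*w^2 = (w - 5)*(w^3 - 3*w^2) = w*(w - 5)*(w^2 - 3*w) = w*(w - 5)*(w - 3)*(w)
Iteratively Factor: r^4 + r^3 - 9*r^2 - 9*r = (r)*(r^3 + r^2 - 9*r - 9) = r*(r + 1)*(r^2 - 9) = r*(r + 1)*(r + 3)*(r - 3)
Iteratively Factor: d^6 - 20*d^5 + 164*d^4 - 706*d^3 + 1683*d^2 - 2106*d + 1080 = (d - 4)*(d^5 - 16*d^4 + 100*d^3 - 306*d^2 + 459*d - 270) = (d - 4)*(d - 3)*(d^4 - 13*d^3 + 61*d^2 - 123*d + 90) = (d - 5)*(d - 4)*(d - 3)*(d^3 - 8*d^2 + 21*d - 18) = (d - 5)*(d - 4)*(d - 3)*(d - 2)*(d^2 - 6*d + 9) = (d - 5)*(d - 4)*(d - 3)^2*(d - 2)*(d - 3)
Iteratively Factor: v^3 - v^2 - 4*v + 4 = (v - 2)*(v^2 + v - 2) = (v - 2)*(v + 2)*(v - 1)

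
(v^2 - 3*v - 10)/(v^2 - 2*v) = (v^2 - 3*v - 10)/(v*(v - 2))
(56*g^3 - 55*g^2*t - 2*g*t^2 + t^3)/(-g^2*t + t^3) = (-56*g^2 - g*t + t^2)/(t*(g + t))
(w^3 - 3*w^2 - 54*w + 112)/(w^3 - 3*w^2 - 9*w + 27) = (w^3 - 3*w^2 - 54*w + 112)/(w^3 - 3*w^2 - 9*w + 27)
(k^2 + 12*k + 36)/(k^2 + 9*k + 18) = (k + 6)/(k + 3)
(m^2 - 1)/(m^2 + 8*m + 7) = (m - 1)/(m + 7)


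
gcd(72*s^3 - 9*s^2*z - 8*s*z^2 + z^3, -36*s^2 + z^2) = 1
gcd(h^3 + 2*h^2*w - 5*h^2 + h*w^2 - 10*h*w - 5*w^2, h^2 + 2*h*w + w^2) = h^2 + 2*h*w + w^2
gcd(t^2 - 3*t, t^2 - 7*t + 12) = t - 3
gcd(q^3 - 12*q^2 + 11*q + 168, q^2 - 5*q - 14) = q - 7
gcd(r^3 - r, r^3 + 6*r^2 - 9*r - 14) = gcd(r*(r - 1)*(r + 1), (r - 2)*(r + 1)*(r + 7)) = r + 1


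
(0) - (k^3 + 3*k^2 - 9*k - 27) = -k^3 - 3*k^2 + 9*k + 27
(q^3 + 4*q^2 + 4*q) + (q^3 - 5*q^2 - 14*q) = 2*q^3 - q^2 - 10*q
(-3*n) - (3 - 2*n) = -n - 3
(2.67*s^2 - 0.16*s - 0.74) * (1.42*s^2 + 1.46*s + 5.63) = 3.7914*s^4 + 3.671*s^3 + 13.7477*s^2 - 1.9812*s - 4.1662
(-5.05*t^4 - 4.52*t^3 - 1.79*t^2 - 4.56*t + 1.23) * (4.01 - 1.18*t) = 5.959*t^5 - 14.9169*t^4 - 16.013*t^3 - 1.7971*t^2 - 19.737*t + 4.9323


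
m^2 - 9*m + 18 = (m - 6)*(m - 3)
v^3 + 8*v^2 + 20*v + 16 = (v + 2)^2*(v + 4)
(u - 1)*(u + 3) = u^2 + 2*u - 3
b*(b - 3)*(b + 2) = b^3 - b^2 - 6*b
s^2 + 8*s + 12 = (s + 2)*(s + 6)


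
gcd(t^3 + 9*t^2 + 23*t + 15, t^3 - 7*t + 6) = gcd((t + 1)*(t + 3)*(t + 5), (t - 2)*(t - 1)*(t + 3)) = t + 3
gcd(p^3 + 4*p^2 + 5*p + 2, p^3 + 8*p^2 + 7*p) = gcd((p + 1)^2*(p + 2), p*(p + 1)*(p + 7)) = p + 1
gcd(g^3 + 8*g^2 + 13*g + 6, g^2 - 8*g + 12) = 1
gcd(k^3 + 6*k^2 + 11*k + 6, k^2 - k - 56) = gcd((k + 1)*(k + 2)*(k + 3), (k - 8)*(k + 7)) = 1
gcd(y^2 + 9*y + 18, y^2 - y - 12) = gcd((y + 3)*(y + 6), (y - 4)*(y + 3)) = y + 3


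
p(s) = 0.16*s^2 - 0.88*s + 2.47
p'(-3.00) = -1.84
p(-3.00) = 6.55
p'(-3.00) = -1.84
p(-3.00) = 6.55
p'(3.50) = 0.24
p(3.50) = 1.35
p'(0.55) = -0.70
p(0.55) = 2.03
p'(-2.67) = -1.73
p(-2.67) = 5.96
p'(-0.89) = -1.16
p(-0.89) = 3.38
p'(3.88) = 0.36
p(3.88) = 1.46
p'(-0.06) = -0.90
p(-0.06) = 2.52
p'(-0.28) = -0.97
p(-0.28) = 2.73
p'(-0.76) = -1.12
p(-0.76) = 3.23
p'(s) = 0.32*s - 0.88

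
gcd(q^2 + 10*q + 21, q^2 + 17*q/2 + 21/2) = q + 7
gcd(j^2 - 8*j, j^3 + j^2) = j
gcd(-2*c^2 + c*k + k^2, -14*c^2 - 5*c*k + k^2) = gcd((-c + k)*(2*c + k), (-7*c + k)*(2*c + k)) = 2*c + k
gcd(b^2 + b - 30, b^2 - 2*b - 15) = b - 5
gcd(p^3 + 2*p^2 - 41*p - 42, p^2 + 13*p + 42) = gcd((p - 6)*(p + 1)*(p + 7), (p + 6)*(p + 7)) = p + 7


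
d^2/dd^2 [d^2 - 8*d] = 2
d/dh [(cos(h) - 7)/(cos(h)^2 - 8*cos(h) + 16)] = (cos(h) - 10)*sin(h)/(cos(h) - 4)^3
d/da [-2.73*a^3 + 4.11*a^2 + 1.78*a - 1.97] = -8.19*a^2 + 8.22*a + 1.78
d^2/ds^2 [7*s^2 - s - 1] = 14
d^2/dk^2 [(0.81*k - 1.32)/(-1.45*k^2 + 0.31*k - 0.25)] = (-(0.81*k - 1.32)*(2.9*k - 0.31)*(5.8*k - 0.62) + (7.047*k - 4.3302)*(1.45*k^2 - 0.31*k + 0.25))/(1.45*k^2 - 0.31*k + 0.25)^3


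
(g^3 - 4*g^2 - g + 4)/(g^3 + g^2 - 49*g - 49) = (g^2 - 5*g + 4)/(g^2 - 49)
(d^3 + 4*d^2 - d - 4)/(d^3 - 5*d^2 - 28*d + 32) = (d + 1)/(d - 8)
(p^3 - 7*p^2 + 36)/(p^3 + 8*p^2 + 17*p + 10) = (p^2 - 9*p + 18)/(p^2 + 6*p + 5)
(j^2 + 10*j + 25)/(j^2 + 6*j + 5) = (j + 5)/(j + 1)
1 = 1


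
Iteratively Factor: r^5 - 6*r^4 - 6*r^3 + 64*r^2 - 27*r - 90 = (r - 3)*(r^4 - 3*r^3 - 15*r^2 + 19*r + 30) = (r - 3)*(r - 2)*(r^3 - r^2 - 17*r - 15) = (r - 3)*(r - 2)*(r + 3)*(r^2 - 4*r - 5) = (r - 3)*(r - 2)*(r + 1)*(r + 3)*(r - 5)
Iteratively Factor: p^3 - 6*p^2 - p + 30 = (p - 3)*(p^2 - 3*p - 10) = (p - 5)*(p - 3)*(p + 2)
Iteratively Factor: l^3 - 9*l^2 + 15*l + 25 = (l + 1)*(l^2 - 10*l + 25) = (l - 5)*(l + 1)*(l - 5)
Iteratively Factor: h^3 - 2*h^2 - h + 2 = (h - 2)*(h^2 - 1) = (h - 2)*(h - 1)*(h + 1)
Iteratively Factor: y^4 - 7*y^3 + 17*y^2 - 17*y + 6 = (y - 1)*(y^3 - 6*y^2 + 11*y - 6) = (y - 1)^2*(y^2 - 5*y + 6) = (y - 3)*(y - 1)^2*(y - 2)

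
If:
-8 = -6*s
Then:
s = 4/3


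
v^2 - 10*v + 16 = (v - 8)*(v - 2)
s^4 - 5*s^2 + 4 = (s - 2)*(s - 1)*(s + 1)*(s + 2)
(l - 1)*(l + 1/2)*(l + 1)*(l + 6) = l^4 + 13*l^3/2 + 2*l^2 - 13*l/2 - 3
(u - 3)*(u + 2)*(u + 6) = u^3 + 5*u^2 - 12*u - 36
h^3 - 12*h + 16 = (h - 2)^2*(h + 4)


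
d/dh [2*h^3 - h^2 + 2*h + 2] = 6*h^2 - 2*h + 2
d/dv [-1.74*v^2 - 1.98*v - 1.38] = -3.48*v - 1.98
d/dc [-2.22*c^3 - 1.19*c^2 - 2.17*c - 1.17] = -6.66*c^2 - 2.38*c - 2.17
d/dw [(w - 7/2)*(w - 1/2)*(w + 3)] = 3*w^2 - 2*w - 41/4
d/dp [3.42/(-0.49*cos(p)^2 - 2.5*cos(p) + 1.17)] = -(3.3516*cos(p) + 8.55)*sin(p)/(0.49*cos(p)^2 + 2.5*cos(p) - 1.17)^2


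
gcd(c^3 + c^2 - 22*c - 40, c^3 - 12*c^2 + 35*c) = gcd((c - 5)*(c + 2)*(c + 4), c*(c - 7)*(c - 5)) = c - 5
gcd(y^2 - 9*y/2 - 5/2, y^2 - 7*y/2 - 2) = y + 1/2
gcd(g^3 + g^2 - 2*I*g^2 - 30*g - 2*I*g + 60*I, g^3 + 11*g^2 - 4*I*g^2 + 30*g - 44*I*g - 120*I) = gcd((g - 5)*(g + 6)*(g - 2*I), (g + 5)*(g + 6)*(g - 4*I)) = g + 6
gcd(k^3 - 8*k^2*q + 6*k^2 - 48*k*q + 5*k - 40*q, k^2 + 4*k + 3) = k + 1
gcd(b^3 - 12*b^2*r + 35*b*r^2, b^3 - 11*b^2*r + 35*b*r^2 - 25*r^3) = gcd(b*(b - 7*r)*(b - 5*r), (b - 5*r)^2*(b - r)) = -b + 5*r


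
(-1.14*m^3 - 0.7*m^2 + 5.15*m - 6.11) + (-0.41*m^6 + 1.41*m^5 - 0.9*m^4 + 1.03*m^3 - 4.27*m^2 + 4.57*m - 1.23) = -0.41*m^6 + 1.41*m^5 - 0.9*m^4 - 0.11*m^3 - 4.97*m^2 + 9.72*m - 7.34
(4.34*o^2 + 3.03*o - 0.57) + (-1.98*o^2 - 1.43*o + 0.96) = 2.36*o^2 + 1.6*o + 0.39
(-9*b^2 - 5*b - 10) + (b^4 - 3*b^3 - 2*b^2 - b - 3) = b^4 - 3*b^3 - 11*b^2 - 6*b - 13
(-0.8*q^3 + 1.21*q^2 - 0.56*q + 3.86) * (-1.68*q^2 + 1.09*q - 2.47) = 1.344*q^5 - 2.9048*q^4 + 4.2357*q^3 - 10.0839*q^2 + 5.5906*q - 9.5342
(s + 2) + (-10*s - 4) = -9*s - 2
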